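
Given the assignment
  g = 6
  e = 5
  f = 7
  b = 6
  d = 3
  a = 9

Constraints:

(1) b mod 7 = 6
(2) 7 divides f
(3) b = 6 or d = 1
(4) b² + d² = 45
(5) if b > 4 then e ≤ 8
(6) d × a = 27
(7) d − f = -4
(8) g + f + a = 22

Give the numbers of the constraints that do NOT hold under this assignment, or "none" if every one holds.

Yes — all constraints hold.

(1) 6 mod 7 = 6  true
(2) 7 / 7 = 1, so 7 divides 7  true
(3) b = 6 = 6 (first disjunct)  true
(4) b² + d² = 6² + 3² = 36 + 9 = 45  true
(5) b = 6 > 4, so we need e ≤ 8; e = 5 ≤ 8  true
(6) d × a = 3 × 9 = 27  true
(7) d − f = 3 − 7 = -4  true
(8) g + f + a = 6 + 7 + 9 = 22  true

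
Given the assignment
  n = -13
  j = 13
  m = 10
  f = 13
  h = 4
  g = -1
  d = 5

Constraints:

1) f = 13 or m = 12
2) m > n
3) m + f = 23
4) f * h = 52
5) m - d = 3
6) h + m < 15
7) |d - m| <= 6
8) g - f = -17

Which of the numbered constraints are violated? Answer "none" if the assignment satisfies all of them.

The assignment fails constraints 5, 8.

1) f = 13 = 13 (first disjunct) — OK.
2) m = 10, n = -13; 10 > -13 — OK.
3) m + f = 10 + 13 = 23 — OK.
4) f * h = 13 * 4 = 52 — OK.
5) m - d = 10 - 5 = 5, not 3 — violated.
6) h + m = 4 + 10 = 14; 14 < 15 — OK.
7) |5 - 10| = 5; 5 ≤ 6 — OK.
8) g - f = -1 - 13 = -14, not -17 — violated.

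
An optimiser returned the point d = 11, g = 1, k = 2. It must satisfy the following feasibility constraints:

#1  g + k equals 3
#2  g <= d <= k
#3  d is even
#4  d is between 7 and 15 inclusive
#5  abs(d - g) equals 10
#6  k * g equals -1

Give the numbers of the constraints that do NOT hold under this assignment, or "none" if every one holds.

#1 g + k = 1 + 2 = 3 — holds.
#2 values 1, 11, 2; d = 11 is not <= k = 2 — fails.
#3 d = 11 is odd — fails.
#4 d = 11 lies in [7, 15] — holds.
#5 abs(11 - 1) = 10 — holds.
#6 k * g = 2 * 1 = 2, not -1 — fails.

Constraints 2, 3, and 6 are violated.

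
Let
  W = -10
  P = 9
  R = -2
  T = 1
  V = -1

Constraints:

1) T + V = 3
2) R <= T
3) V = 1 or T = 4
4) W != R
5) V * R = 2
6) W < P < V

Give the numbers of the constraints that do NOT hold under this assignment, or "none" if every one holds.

1) T + V = 1 + (-1) = 0, not 3  FAIL
2) R = -2, T = 1; -2 ≤ 1  OK
3) V = -1 ≠ 1 and T = 1 ≠ 4; both disjuncts false  FAIL
4) W = -10, R = -2; distinct  OK
5) V * R = -1 * (-2) = 2  OK
6) values -10, 9, -1; P = 9 is not < V = -1  FAIL

Constraints 1, 3, and 6 are violated.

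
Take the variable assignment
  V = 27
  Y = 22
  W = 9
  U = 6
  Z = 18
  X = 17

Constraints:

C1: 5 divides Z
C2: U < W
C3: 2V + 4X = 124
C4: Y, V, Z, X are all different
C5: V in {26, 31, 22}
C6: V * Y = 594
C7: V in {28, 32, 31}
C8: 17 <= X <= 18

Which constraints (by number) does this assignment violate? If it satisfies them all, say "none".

C1: 18 = 5*3 + 3, so 5 does not divide 18 — violated.
C2: U = 6, W = 9; 6 < 9 — satisfied.
C3: 2V + 4X = 2(27) + 4(17) = 122, not 124 — violated.
C4: values 22, 27, 18, 17 are pairwise distinct — satisfied.
C5: V = 27 is not in {26, 31, 22} — violated.
C6: V * Y = 27 * 22 = 594 — satisfied.
C7: V = 27 is not in {28, 32, 31} — violated.
C8: X = 17 lies in [17, 18] — satisfied.

Violated: 1, 3, 5, and 7.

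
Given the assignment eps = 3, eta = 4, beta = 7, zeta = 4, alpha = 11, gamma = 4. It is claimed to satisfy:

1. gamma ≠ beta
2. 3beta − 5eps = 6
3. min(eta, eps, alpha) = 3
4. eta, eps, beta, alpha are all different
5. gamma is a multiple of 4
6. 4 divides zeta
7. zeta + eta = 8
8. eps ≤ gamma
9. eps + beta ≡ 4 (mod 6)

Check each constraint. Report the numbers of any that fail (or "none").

The assignment satisfies every constraint.

1. gamma = 4, beta = 7; distinct — holds.
2. 3beta − 5eps = 3(7) − 5(3) = 6 — holds.
3. min(4, 3, 11) = 3 — holds.
4. values 4, 3, 7, 11 are pairwise distinct — holds.
5. 4 / 4 = 1, so 4 divides 4 — holds.
6. 4 / 4 = 1, so 4 divides 4 — holds.
7. zeta + eta = 4 + 4 = 8 — holds.
8. eps = 3, gamma = 4; 3 ≤ 4 — holds.
9. eps + beta = 10; 10 mod 6 = 4 — holds.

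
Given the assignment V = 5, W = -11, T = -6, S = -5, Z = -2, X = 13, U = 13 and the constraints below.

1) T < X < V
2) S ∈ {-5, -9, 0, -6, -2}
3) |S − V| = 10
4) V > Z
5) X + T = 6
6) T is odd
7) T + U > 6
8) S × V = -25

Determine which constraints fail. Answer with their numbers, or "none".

Violated: 1, 5, and 6.

1) values -6, 13, 5; X = 13 is not < V = 5 — does not hold.
2) S = -5 is in {-5, -9, 0, -6, -2} — holds.
3) |-5 − 5| = 10 — holds.
4) V = 5, Z = -2; 5 > -2 — holds.
5) X + T = 13 + (-6) = 7, not 6 — does not hold.
6) T = -6 is even — does not hold.
7) T + U = -6 + 13 = 7; 7 > 6 — holds.
8) S × V = -5 × 5 = -25 — holds.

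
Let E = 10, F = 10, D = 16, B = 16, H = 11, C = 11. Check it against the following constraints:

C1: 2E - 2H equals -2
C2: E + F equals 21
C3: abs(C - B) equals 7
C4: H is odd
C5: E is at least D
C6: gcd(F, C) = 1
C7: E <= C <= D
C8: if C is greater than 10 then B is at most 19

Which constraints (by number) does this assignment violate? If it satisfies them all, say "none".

No — constraints 2, 3, 5 are not satisfied.

C1: 2E - 2H = 2(10) - 2(11) = -2 — holds.
C2: E + F = 10 + 10 = 20, not 21 — does not hold.
C3: abs(11 - 16) = 5, not 7 — does not hold.
C4: H = 11 is odd — holds.
C5: E = 10, D = 16; 10 < 16 (want ≥) — does not hold.
C6: gcd(10, 11) = 1 — holds.
C7: values 10 <= 11 <= 16 — holds.
C8: C = 11 > 10, so we need B ≤ 19; B = 16 ≤ 19 — holds.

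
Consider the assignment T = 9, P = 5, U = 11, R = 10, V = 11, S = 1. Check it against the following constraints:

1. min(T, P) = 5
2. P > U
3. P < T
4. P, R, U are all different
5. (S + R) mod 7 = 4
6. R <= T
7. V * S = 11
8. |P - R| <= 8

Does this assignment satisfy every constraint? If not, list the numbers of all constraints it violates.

Violated: 2 and 6.

1. min(9, 5) = 5  true
2. P = 5, U = 11; 5 ≤ 11 (want >)  false
3. P = 5, T = 9; 5 < 9  true
4. values 5, 10, 11 are pairwise distinct  true
5. S + R = 11; 11 mod 7 = 4  true
6. R = 10, T = 9; 10 > 9 (want ≤)  false
7. V * S = 11 * 1 = 11  true
8. |5 - 10| = 5; 5 ≤ 8  true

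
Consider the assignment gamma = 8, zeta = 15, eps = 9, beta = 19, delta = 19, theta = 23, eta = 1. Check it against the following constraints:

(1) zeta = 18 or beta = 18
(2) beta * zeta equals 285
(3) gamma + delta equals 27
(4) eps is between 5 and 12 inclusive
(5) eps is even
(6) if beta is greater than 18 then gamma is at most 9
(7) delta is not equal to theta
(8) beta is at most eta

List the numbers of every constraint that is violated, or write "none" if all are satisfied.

(1) zeta = 15 ≠ 18 and beta = 19 ≠ 18; both disjuncts false — violated.
(2) beta * zeta = 19 * 15 = 285 — satisfied.
(3) gamma + delta = 8 + 19 = 27 — satisfied.
(4) eps = 9 lies in [5, 12] — satisfied.
(5) eps = 9 is odd — violated.
(6) beta = 19 > 18, so we need gamma ≤ 9; gamma = 8 ≤ 9 — satisfied.
(7) delta = 19, theta = 23; distinct — satisfied.
(8) beta = 19, eta = 1; 19 > 1 (want ≤) — violated.

Violated: 1, 5, and 8.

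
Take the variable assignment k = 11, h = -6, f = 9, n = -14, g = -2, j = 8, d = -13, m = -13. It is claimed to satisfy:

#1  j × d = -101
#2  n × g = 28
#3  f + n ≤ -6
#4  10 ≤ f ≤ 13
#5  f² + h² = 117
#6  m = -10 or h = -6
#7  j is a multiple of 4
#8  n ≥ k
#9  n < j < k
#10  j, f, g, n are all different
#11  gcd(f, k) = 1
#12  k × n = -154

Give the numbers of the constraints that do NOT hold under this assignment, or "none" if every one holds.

#1 j × d = 8 × (-13) = -104, not -101 — violated.
#2 n × g = -14 × (-2) = 28 — satisfied.
#3 f + n = 9 + (-14) = -5; -5 > -6, bound -6 not met — violated.
#4 f = 9 is outside [10, 13] — violated.
#5 f² + h² = 9² + (-6)² = 81 + 36 = 117 — satisfied.
#6 m = -13 ≠ -10, but h = -6 = -6 (second disjunct) — satisfied.
#7 8 / 4 = 2, so 4 divides 8 — satisfied.
#8 n = -14, k = 11; -14 < 11 (want ≥) — violated.
#9 values -14 < 8 < 11 — satisfied.
#10 values 8, 9, -2, -14 are pairwise distinct — satisfied.
#11 gcd(9, 11) = 1 — satisfied.
#12 k × n = 11 × (-14) = -154 — satisfied.

Violated: 1, 3, 4, 8.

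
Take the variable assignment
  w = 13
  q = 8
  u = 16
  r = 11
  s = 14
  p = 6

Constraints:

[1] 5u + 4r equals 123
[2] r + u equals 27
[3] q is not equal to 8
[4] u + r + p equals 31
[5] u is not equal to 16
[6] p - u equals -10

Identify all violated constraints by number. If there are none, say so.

The assignment fails constraints 1, 3, 4, and 5.

[1] 5u + 4r = 5(16) + 4(11) = 124, not 123  FAIL
[2] r + u = 11 + 16 = 27  OK
[3] q = 8, but 8 is required to differ  FAIL
[4] u + r + p = 16 + 11 + 6 = 33, not 31  FAIL
[5] u = 16, but 16 is required to differ  FAIL
[6] p - u = 6 - 16 = -10  OK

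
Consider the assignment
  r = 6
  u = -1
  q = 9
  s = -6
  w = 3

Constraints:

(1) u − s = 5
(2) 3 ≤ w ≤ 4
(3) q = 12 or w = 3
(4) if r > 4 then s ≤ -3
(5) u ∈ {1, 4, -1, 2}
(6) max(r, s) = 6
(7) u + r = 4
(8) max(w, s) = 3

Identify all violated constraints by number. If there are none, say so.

(1) u − s = -1 − (-6) = 5  yes
(2) w = 3 lies in [3, 4]  yes
(3) q = 9 ≠ 12, but w = 3 = 3 (second disjunct)  yes
(4) r = 6 > 4, so we need s ≤ -3; s = -6 ≤ -3  yes
(5) u = -1 is in {1, 4, -1, 2}  yes
(6) max(6, -6) = 6  yes
(7) u + r = -1 + 6 = 5, not 4  no
(8) max(3, -6) = 3  yes

Violated: 7.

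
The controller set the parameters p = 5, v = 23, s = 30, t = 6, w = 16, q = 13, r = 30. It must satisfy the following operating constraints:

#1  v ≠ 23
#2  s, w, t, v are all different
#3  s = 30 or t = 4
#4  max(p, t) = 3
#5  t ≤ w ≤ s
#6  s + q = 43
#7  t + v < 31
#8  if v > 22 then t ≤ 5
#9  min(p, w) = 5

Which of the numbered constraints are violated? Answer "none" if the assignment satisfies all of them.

No — constraints 1, 4, and 8 are not satisfied.

#1 v = 23, but 23 is required to differ  ✘
#2 values 30, 16, 6, 23 are pairwise distinct  ✔
#3 s = 30 = 30 (first disjunct)  ✔
#4 max(5, 6) = 6, not 3  ✘
#5 values 6 ≤ 16 ≤ 30  ✔
#6 s + q = 30 + 13 = 43  ✔
#7 t + v = 6 + 23 = 29; 29 < 31  ✔
#8 v = 23 > 22, so we need t ≤ 5; but t = 6 > 5  ✘
#9 min(5, 16) = 5  ✔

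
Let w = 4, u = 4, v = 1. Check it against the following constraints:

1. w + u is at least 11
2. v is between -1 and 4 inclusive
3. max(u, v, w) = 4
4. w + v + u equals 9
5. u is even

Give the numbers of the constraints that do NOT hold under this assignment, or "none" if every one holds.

1. w + u = 4 + 4 = 8; 8 < 11, bound 11 not met — does not hold.
2. v = 1 lies in [-1, 4] — holds.
3. max(4, 1, 4) = 4 — holds.
4. w + v + u = 4 + 1 + 4 = 9 — holds.
5. u = 4 is even — holds.

Constraint 1 is violated.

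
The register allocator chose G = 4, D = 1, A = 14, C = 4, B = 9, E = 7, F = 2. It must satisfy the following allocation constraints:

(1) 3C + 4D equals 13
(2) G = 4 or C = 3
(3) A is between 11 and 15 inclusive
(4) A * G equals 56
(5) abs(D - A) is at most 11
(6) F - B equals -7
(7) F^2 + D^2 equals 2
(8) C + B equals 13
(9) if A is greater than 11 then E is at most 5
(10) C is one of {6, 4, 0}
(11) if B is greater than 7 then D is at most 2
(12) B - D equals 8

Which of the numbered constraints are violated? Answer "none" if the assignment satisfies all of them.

The assignment fails constraints 1, 5, 7, 9.

(1) 3C + 4D = 3(4) + 4(1) = 16, not 13  false
(2) G = 4 = 4 (first disjunct)  true
(3) A = 14 lies in [11, 15]  true
(4) A * G = 14 * 4 = 56  true
(5) abs(1 - 14) = 13; 13 > 11, exceeds bound 11  false
(6) F - B = 2 - 9 = -7  true
(7) F^2 + D^2 = 2^2 + 1^2 = 4 + 1 = 5, not 2  false
(8) C + B = 4 + 9 = 13  true
(9) A = 14 > 11, so we need E ≤ 5; but E = 7 > 5  false
(10) C = 4 is in {6, 4, 0}  true
(11) B = 9 > 7, so we need D ≤ 2; D = 1 ≤ 2  true
(12) B - D = 9 - 1 = 8  true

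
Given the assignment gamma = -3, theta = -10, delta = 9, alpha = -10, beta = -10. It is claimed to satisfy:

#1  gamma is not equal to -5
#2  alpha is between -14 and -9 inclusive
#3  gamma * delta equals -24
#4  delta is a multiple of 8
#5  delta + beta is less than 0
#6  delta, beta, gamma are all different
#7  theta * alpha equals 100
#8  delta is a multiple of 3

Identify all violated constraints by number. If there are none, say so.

#1 gamma = -3, and -3 ≠ -5  holds
#2 alpha = -10 lies in [-14, -9]  holds
#3 gamma * delta = -3 * 9 = -27, not -24  fails
#4 9 = 8*1 + 1, so 8 does not divide 9  fails
#5 delta + beta = 9 + (-10) = -1; -1 < 0  holds
#6 values 9, -10, -3 are pairwise distinct  holds
#7 theta * alpha = -10 * (-10) = 100  holds
#8 9 / 3 = 3, so 3 divides 9  holds

Constraints 3 and 4 are violated.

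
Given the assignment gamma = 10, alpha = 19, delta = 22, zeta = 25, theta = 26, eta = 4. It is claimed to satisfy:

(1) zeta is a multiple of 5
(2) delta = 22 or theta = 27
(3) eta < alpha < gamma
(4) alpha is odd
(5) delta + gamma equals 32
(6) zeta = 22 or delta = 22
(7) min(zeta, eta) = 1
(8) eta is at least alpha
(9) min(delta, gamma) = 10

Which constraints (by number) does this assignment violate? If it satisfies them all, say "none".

(1) 25 / 5 = 5, so 5 divides 25 — holds.
(2) delta = 22 = 22 (first disjunct) — holds.
(3) values 4, 19, 10; alpha = 19 is not < gamma = 10 — fails.
(4) alpha = 19 is odd — holds.
(5) delta + gamma = 22 + 10 = 32 — holds.
(6) zeta = 25 ≠ 22, but delta = 22 = 22 (second disjunct) — holds.
(7) min(25, 4) = 4, not 1 — fails.
(8) eta = 4, alpha = 19; 4 < 19 (want ≥) — fails.
(9) min(22, 10) = 10 — holds.

Violated: 3, 7, and 8.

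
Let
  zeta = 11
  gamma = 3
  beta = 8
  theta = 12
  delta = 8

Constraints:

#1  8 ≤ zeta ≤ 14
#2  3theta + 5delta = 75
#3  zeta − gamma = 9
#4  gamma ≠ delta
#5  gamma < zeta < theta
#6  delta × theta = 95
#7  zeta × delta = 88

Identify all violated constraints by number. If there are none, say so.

The assignment fails constraints 2, 3, and 6.

#1 zeta = 11 lies in [8, 14] — OK.
#2 3theta + 5delta = 3(12) + 5(8) = 76, not 75 — violated.
#3 zeta − gamma = 11 − 3 = 8, not 9 — violated.
#4 gamma = 3, delta = 8; distinct — OK.
#5 values 3 < 11 < 12 — OK.
#6 delta × theta = 8 × 12 = 96, not 95 — violated.
#7 zeta × delta = 11 × 8 = 88 — OK.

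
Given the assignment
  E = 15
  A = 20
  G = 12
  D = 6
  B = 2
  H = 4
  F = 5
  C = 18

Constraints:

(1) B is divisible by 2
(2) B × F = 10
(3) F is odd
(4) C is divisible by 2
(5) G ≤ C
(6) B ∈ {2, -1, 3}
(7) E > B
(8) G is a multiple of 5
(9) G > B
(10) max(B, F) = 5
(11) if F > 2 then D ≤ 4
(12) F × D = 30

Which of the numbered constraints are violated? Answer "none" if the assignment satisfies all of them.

Constraints 8, 11 are violated.

(1) 2 / 2 = 1, so 2 divides 2  yes
(2) B × F = 2 × 5 = 10  yes
(3) F = 5 is odd  yes
(4) 18 / 2 = 9, so 2 divides 18  yes
(5) G = 12, C = 18; 12 ≤ 18  yes
(6) B = 2 is in {2, -1, 3}  yes
(7) E = 15, B = 2; 15 > 2  yes
(8) 12 = 5×2 + 2, so 5 does not divide 12  no
(9) G = 12, B = 2; 12 > 2  yes
(10) max(2, 5) = 5  yes
(11) F = 5 > 2, so we need D ≤ 4; but D = 6 > 4  no
(12) F × D = 5 × 6 = 30  yes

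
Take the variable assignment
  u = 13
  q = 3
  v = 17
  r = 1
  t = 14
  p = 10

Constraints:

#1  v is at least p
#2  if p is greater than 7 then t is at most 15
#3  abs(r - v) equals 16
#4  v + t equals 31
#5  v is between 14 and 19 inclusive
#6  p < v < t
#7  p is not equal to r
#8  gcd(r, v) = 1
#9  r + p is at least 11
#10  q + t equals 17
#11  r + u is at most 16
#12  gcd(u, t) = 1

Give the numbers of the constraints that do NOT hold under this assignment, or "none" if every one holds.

#1 v = 17, p = 10; 17 ≥ 10 — holds.
#2 p = 10 > 7, so we need t ≤ 15; t = 14 ≤ 15 — holds.
#3 abs(1 - 17) = 16 — holds.
#4 v + t = 17 + 14 = 31 — holds.
#5 v = 17 lies in [14, 19] — holds.
#6 values 10, 17, 14; v = 17 is not < t = 14 — fails.
#7 p = 10, r = 1; distinct — holds.
#8 gcd(1, 17) = 1 — holds.
#9 r + p = 1 + 10 = 11; 11 ≥ 11 — holds.
#10 q + t = 3 + 14 = 17 — holds.
#11 r + u = 1 + 13 = 14; 14 ≤ 16 — holds.
#12 gcd(13, 14) = 1 — holds.

Constraint 6 is violated.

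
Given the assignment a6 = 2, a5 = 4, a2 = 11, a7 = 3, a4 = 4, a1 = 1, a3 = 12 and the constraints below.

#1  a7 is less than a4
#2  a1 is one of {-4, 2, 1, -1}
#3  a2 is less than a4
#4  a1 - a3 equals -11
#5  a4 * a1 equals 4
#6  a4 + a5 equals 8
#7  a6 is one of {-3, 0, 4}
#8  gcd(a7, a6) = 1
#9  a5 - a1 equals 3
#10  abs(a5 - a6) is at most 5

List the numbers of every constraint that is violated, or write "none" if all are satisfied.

No — constraints 3, 7 are not satisfied.

#1 a7 = 3, a4 = 4; 3 < 4  true
#2 a1 = 1 is in {-4, 2, 1, -1}  true
#3 a2 = 11, a4 = 4; 11 ≥ 4 (want <)  false
#4 a1 - a3 = 1 - 12 = -11  true
#5 a4 * a1 = 4 * 1 = 4  true
#6 a4 + a5 = 4 + 4 = 8  true
#7 a6 = 2 is not in {-3, 0, 4}  false
#8 gcd(3, 2) = 1  true
#9 a5 - a1 = 4 - 1 = 3  true
#10 abs(4 - 2) = 2; 2 ≤ 5  true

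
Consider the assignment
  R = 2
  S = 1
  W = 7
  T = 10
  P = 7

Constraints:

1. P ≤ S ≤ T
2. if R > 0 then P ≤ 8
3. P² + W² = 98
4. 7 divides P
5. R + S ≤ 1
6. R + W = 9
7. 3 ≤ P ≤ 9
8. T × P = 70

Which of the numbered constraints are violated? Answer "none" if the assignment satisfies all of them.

Constraints 1 and 5 do not hold.

1. values 7, 1, 10; P = 7 is not ≤ S = 1 — fails.
2. R = 2 > 0, so we need P ≤ 8; P = 7 ≤ 8 — holds.
3. P² + W² = 7² + 7² = 49 + 49 = 98 — holds.
4. 7 / 7 = 1, so 7 divides 7 — holds.
5. R + S = 2 + 1 = 3; 3 > 1, bound 1 not met — fails.
6. R + W = 2 + 7 = 9 — holds.
7. P = 7 lies in [3, 9] — holds.
8. T × P = 10 × 7 = 70 — holds.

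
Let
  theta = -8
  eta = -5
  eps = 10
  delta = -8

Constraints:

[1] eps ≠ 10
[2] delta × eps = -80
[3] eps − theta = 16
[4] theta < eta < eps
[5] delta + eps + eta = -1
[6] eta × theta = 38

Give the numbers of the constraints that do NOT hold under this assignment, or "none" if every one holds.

The assignment fails constraints 1, 3, 5, and 6.

[1] eps = 10, but 10 is required to differ — violated.
[2] delta × eps = -8 × 10 = -80 — satisfied.
[3] eps − theta = 10 − (-8) = 18, not 16 — violated.
[4] values -8 < -5 < 10 — satisfied.
[5] delta + eps + eta = -8 + 10 + (-5) = -3, not -1 — violated.
[6] eta × theta = -5 × (-8) = 40, not 38 — violated.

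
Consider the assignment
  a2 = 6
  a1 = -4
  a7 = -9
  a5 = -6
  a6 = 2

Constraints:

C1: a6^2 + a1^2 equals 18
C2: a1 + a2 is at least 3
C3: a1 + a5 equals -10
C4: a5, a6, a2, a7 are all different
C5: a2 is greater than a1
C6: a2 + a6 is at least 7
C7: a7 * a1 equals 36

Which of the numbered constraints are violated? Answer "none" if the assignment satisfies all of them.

Constraints 1, 2 are violated.

C1: a6^2 + a1^2 = 2^2 + (-4)^2 = 4 + 16 = 20, not 18 — violated.
C2: a1 + a2 = -4 + 6 = 2; 2 < 3, bound 3 not met — violated.
C3: a1 + a5 = -4 + (-6) = -10 — OK.
C4: values -6, 2, 6, -9 are pairwise distinct — OK.
C5: a2 = 6, a1 = -4; 6 > -4 — OK.
C6: a2 + a6 = 6 + 2 = 8; 8 ≥ 7 — OK.
C7: a7 * a1 = -9 * (-4) = 36 — OK.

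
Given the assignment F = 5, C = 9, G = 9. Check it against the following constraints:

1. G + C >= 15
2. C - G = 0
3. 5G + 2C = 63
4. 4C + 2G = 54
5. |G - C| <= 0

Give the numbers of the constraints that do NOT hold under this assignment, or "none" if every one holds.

1. G + C = 9 + 9 = 18; 18 ≥ 15 — holds.
2. C - G = 9 - 9 = 0 — holds.
3. 5G + 2C = 5(9) + 2(9) = 63 — holds.
4. 4C + 2G = 4(9) + 2(9) = 54 — holds.
5. |9 - 9| = 0; 0 ≤ 0 — holds.

The assignment satisfies every constraint.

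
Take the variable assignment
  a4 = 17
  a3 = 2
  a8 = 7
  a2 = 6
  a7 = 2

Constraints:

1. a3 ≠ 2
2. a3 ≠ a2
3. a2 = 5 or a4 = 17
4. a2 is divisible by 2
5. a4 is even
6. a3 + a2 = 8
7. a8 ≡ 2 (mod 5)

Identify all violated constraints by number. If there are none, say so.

Violated: 1, 5.

1. a3 = 2, but 2 is required to differ — violated.
2. a3 = 2, a2 = 6; distinct — OK.
3. a2 = 6 ≠ 5, but a4 = 17 = 17 (second disjunct) — OK.
4. 6 / 2 = 3, so 2 divides 6 — OK.
5. a4 = 17 is odd — violated.
6. a3 + a2 = 2 + 6 = 8 — OK.
7. 7 mod 5 = 2 — OK.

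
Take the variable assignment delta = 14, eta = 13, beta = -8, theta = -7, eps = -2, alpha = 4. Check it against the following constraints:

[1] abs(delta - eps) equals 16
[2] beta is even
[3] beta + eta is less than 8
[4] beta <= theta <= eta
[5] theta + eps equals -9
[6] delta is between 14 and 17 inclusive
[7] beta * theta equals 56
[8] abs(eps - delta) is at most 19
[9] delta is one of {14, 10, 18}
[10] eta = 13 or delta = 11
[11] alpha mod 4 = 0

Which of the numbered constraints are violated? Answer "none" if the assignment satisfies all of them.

None — every constraint holds.

[1] abs(14 - (-2)) = 16 — satisfied.
[2] beta = -8 is even — satisfied.
[3] beta + eta = -8 + 13 = 5; 5 < 8 — satisfied.
[4] values -8 <= -7 <= 13 — satisfied.
[5] theta + eps = -7 + (-2) = -9 — satisfied.
[6] delta = 14 lies in [14, 17] — satisfied.
[7] beta * theta = -8 * (-7) = 56 — satisfied.
[8] abs(-2 - 14) = 16; 16 ≤ 19 — satisfied.
[9] delta = 14 is in {14, 10, 18} — satisfied.
[10] eta = 13 = 13 (first disjunct) — satisfied.
[11] 4 mod 4 = 0 — satisfied.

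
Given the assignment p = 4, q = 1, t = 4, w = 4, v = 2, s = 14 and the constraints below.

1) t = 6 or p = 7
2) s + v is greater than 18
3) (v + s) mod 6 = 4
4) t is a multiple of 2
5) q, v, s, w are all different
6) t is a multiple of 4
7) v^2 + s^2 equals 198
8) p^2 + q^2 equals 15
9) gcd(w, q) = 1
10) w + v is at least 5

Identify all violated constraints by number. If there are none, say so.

1) t = 4 ≠ 6 and p = 4 ≠ 7; both disjuncts false — fails.
2) s + v = 14 + 2 = 16; 16 ≤ 18, bound 18 not met — fails.
3) v + s = 16; 16 mod 6 = 4 — holds.
4) 4 / 2 = 2, so 2 divides 4 — holds.
5) values 1, 2, 14, 4 are pairwise distinct — holds.
6) 4 / 4 = 1, so 4 divides 4 — holds.
7) v^2 + s^2 = 2^2 + 14^2 = 4 + 196 = 200, not 198 — fails.
8) p^2 + q^2 = 4^2 + 1^2 = 16 + 1 = 17, not 15 — fails.
9) gcd(4, 1) = 1 — holds.
10) w + v = 4 + 2 = 6; 6 ≥ 5 — holds.

No — constraints 1, 2, 7, and 8 are not satisfied.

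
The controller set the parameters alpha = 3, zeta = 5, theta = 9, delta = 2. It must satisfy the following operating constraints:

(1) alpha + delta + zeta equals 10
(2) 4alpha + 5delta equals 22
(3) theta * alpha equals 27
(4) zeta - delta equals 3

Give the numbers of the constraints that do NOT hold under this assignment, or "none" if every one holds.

(1) alpha + delta + zeta = 3 + 2 + 5 = 10 — holds.
(2) 4alpha + 5delta = 4(3) + 5(2) = 22 — holds.
(3) theta * alpha = 9 * 3 = 27 — holds.
(4) zeta - delta = 5 - 2 = 3 — holds.

The assignment satisfies every constraint.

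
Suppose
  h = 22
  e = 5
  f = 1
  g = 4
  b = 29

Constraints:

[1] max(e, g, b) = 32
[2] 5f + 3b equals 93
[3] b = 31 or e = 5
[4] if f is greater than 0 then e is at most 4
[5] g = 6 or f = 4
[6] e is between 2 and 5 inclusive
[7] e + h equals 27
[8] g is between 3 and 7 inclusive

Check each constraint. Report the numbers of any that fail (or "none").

Constraints 1, 2, 4, 5 are violated.

[1] max(5, 4, 29) = 29, not 32 — fails.
[2] 5f + 3b = 5(1) + 3(29) = 92, not 93 — fails.
[3] b = 29 ≠ 31, but e = 5 = 5 (second disjunct) — holds.
[4] f = 1 > 0, so we need e ≤ 4; but e = 5 > 4 — fails.
[5] g = 4 ≠ 6 and f = 1 ≠ 4; both disjuncts false — fails.
[6] e = 5 lies in [2, 5] — holds.
[7] e + h = 5 + 22 = 27 — holds.
[8] g = 4 lies in [3, 7] — holds.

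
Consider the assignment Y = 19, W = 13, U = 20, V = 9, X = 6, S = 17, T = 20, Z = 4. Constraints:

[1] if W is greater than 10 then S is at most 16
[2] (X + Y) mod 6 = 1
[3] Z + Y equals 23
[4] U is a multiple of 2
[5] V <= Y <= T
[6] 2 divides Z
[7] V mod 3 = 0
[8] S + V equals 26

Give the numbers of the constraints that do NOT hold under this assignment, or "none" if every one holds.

[1] W = 13 > 10, so we need S ≤ 16; but S = 17 > 16 — violated.
[2] X + Y = 25; 25 mod 6 = 1 — OK.
[3] Z + Y = 4 + 19 = 23 — OK.
[4] 20 / 2 = 10, so 2 divides 20 — OK.
[5] values 9 <= 19 <= 20 — OK.
[6] 4 / 2 = 2, so 2 divides 4 — OK.
[7] 9 mod 3 = 0 — OK.
[8] S + V = 17 + 9 = 26 — OK.

Violated: 1.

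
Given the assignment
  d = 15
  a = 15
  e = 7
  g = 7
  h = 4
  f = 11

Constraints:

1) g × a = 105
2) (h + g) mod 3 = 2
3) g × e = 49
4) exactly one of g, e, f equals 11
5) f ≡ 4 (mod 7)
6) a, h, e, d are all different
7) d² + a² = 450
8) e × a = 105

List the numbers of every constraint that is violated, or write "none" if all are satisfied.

1) g × a = 7 × 15 = 105 — OK.
2) h + g = 11; 11 mod 3 = 2 — OK.
3) g × e = 7 × 7 = 49 — OK.
4) g=7, e=7, f=11; 1 of them equals 11 — OK.
5) 11 mod 7 = 4 — OK.
6) a = d = 15, not all different — violated.
7) d² + a² = 15² + 15² = 225 + 225 = 450 — OK.
8) e × a = 7 × 15 = 105 — OK.

Constraint 6 does not hold.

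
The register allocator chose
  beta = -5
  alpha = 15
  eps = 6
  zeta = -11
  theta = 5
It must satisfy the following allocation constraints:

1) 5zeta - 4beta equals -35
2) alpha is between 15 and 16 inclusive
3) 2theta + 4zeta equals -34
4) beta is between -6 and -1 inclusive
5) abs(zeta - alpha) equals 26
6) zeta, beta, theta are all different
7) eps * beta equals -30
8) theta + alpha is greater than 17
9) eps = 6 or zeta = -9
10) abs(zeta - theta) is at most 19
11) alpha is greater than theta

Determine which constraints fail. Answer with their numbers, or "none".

1) 5zeta - 4beta = 5(-11) - 4(-5) = -35  holds
2) alpha = 15 lies in [15, 16]  holds
3) 2theta + 4zeta = 2(5) + 4(-11) = -34  holds
4) beta = -5 lies in [-6, -1]  holds
5) abs(-11 - 15) = 26  holds
6) values -11, -5, 5 are pairwise distinct  holds
7) eps * beta = 6 * (-5) = -30  holds
8) theta + alpha = 5 + 15 = 20; 20 > 17  holds
9) eps = 6 = 6 (first disjunct)  holds
10) abs(-11 - 5) = 16; 16 ≤ 19  holds
11) alpha = 15, theta = 5; 15 > 5  holds

Yes — all constraints hold.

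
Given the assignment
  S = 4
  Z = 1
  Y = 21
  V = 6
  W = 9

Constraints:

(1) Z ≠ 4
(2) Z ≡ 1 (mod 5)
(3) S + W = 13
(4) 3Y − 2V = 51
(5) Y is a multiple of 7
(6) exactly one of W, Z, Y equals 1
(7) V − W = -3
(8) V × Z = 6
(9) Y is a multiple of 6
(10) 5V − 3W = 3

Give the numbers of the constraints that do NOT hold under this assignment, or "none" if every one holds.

(1) Z = 1, and 1 ≠ 4 — holds.
(2) 1 mod 5 = 1 — holds.
(3) S + W = 4 + 9 = 13 — holds.
(4) 3Y − 2V = 3(21) − 2(6) = 51 — holds.
(5) 21 / 7 = 3, so 7 divides 21 — holds.
(6) W=9, Z=1, Y=21; 1 of them equals 1 — holds.
(7) V − W = 6 − 9 = -3 — holds.
(8) V × Z = 6 × 1 = 6 — holds.
(9) 21 = 6×3 + 3, so 6 does not divide 21 — fails.
(10) 5V − 3W = 5(6) − 3(9) = 3 — holds.

Constraint 9 does not hold.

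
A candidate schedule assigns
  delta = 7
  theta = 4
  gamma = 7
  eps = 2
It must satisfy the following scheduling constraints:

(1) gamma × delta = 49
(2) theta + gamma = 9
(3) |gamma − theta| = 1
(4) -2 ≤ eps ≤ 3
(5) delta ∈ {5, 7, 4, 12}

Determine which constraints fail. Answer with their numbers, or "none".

No — constraints 2 and 3 are not satisfied.

(1) gamma × delta = 7 × 7 = 49 — satisfied.
(2) theta + gamma = 4 + 7 = 11, not 9 — violated.
(3) |7 − 4| = 3, not 1 — violated.
(4) eps = 2 lies in [-2, 3] — satisfied.
(5) delta = 7 is in {5, 7, 4, 12} — satisfied.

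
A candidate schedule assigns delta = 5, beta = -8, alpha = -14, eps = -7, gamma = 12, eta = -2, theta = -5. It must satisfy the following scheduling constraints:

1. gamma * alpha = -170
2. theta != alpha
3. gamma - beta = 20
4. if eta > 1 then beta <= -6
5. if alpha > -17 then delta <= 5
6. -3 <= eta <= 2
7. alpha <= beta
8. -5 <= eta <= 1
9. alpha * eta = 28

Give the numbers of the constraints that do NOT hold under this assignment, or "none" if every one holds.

1. gamma * alpha = 12 * (-14) = -168, not -170 — violated.
2. theta = -5, alpha = -14; distinct — satisfied.
3. gamma - beta = 12 - (-8) = 20 — satisfied.
4. eta = -2, not > 1; antecedent false, conditional vacuously true — satisfied.
5. alpha = -14 > -17, so we need delta ≤ 5; delta = 5 ≤ 5 — satisfied.
6. eta = -2 lies in [-3, 2] — satisfied.
7. alpha = -14, beta = -8; -14 ≤ -8 — satisfied.
8. eta = -2 lies in [-5, 1] — satisfied.
9. alpha * eta = -14 * (-2) = 28 — satisfied.

No — constraint 1 is not satisfied.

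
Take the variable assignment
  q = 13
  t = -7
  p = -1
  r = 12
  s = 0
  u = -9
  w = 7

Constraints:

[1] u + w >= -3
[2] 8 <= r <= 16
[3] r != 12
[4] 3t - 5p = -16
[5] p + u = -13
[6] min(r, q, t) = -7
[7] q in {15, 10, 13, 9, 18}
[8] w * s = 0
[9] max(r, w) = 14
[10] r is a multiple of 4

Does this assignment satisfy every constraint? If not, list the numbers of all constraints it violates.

Constraints 3, 5, 9 are violated.

[1] u + w = -9 + 7 = -2; -2 ≥ -3 — OK.
[2] r = 12 lies in [8, 16] — OK.
[3] r = 12, but 12 is required to differ — violated.
[4] 3t - 5p = 3(-7) - 5(-1) = -16 — OK.
[5] p + u = -1 + (-9) = -10, not -13 — violated.
[6] min(12, 13, -7) = -7 — OK.
[7] q = 13 is in {15, 10, 13, 9, 18} — OK.
[8] w * s = 7 * 0 = 0 — OK.
[9] max(12, 7) = 12, not 14 — violated.
[10] 12 / 4 = 3, so 4 divides 12 — OK.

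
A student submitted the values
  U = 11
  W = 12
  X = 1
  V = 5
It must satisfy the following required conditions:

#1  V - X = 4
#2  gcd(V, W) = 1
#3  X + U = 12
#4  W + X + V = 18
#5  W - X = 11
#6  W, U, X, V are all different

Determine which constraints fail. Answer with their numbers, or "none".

#1 V - X = 5 - 1 = 4  ✔
#2 gcd(5, 12) = 1  ✔
#3 X + U = 1 + 11 = 12  ✔
#4 W + X + V = 12 + 1 + 5 = 18  ✔
#5 W - X = 12 - 1 = 11  ✔
#6 values 12, 11, 1, 5 are pairwise distinct  ✔

All constraints are satisfied.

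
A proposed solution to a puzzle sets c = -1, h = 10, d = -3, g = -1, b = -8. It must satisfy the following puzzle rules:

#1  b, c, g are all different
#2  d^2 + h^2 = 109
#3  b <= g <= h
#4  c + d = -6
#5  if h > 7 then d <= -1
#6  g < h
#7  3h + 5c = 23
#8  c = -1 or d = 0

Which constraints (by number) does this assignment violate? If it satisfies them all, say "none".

The assignment fails constraints 1, 4, 7.

#1 c = g = -1, not all different  ✘
#2 d^2 + h^2 = (-3)^2 + 10^2 = 9 + 100 = 109  ✔
#3 values -8 <= -1 <= 10  ✔
#4 c + d = -1 + (-3) = -4, not -6  ✘
#5 h = 10 > 7, so we need d ≤ -1; d = -3 ≤ -1  ✔
#6 g = -1, h = 10; -1 < 10  ✔
#7 3h + 5c = 3(10) + 5(-1) = 25, not 23  ✘
#8 c = -1 = -1 (first disjunct)  ✔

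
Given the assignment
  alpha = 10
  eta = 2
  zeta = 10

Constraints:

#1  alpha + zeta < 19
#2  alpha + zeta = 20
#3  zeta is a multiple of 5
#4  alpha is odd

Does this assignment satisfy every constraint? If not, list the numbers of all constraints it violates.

#1 alpha + zeta = 10 + 10 = 20; 20 ≥ 19, bound 19 not met  ✗
#2 alpha + zeta = 10 + 10 = 20  ✓
#3 10 / 5 = 2, so 5 divides 10  ✓
#4 alpha = 10 is even  ✗

Constraints 1 and 4 are violated.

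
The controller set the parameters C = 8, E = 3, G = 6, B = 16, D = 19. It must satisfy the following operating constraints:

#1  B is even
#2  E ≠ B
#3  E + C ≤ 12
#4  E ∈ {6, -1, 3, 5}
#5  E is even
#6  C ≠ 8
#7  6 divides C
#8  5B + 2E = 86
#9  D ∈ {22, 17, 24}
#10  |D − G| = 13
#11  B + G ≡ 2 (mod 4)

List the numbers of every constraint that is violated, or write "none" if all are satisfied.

No — constraints 5, 6, 7, and 9 are not satisfied.

#1 B = 16 is even — holds.
#2 E = 3, B = 16; distinct — holds.
#3 E + C = 3 + 8 = 11; 11 ≤ 12 — holds.
#4 E = 3 is in {6, -1, 3, 5} — holds.
#5 E = 3 is odd — fails.
#6 C = 8, but 8 is required to differ — fails.
#7 8 = 6×1 + 2, so 6 does not divide 8 — fails.
#8 5B + 2E = 5(16) + 2(3) = 86 — holds.
#9 D = 19 is not in {22, 17, 24} — fails.
#10 |19 − 6| = 13 — holds.
#11 B + G = 22; 22 mod 4 = 2 — holds.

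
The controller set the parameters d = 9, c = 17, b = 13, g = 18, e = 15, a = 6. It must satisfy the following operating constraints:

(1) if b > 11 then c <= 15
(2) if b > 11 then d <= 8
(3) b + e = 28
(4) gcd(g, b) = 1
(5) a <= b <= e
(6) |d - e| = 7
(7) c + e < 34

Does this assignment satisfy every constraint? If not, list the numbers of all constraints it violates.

(1) b = 13 > 11, so we need c ≤ 15; but c = 17 > 15 — does not hold.
(2) b = 13 > 11, so we need d ≤ 8; but d = 9 > 8 — does not hold.
(3) b + e = 13 + 15 = 28 — holds.
(4) gcd(18, 13) = 1 — holds.
(5) values 6 <= 13 <= 15 — holds.
(6) |9 - 15| = 6, not 7 — does not hold.
(7) c + e = 17 + 15 = 32; 32 < 34 — holds.

No — constraints 1, 2, 6 are not satisfied.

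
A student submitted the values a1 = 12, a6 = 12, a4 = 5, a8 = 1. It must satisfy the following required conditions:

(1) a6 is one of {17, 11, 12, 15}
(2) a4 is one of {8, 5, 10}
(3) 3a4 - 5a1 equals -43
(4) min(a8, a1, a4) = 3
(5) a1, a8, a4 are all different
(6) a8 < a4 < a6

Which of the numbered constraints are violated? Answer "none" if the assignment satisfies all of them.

Constraints 3 and 4 do not hold.

(1) a6 = 12 is in {17, 11, 12, 15}  yes
(2) a4 = 5 is in {8, 5, 10}  yes
(3) 3a4 - 5a1 = 3(5) - 5(12) = -45, not -43  no
(4) min(1, 12, 5) = 1, not 3  no
(5) values 12, 1, 5 are pairwise distinct  yes
(6) values 1 < 5 < 12  yes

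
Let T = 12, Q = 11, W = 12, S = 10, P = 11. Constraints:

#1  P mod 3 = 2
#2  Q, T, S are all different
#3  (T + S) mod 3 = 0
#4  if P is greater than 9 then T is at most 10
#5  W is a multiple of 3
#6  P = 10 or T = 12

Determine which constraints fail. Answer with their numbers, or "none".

No — constraints 3, 4 are not satisfied.

#1 11 mod 3 = 2 — OK.
#2 values 11, 12, 10 are pairwise distinct — OK.
#3 T + S = 22; 22 mod 3 = 1, not 0 — violated.
#4 P = 11 > 9, so we need T ≤ 10; but T = 12 > 10 — violated.
#5 12 / 3 = 4, so 3 divides 12 — OK.
#6 P = 11 ≠ 10, but T = 12 = 12 (second disjunct) — OK.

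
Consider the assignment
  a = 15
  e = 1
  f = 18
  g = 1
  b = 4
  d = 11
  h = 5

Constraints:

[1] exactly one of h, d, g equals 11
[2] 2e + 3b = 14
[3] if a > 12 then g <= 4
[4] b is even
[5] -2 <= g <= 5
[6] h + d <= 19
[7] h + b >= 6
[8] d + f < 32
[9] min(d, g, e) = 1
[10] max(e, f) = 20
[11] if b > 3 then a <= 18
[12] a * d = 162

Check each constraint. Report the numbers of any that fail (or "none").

[1] h=5, d=11, g=1; 1 of them equals 11  OK
[2] 2e + 3b = 2(1) + 3(4) = 14  OK
[3] a = 15 > 12, so we need g ≤ 4; g = 1 ≤ 4  OK
[4] b = 4 is even  OK
[5] g = 1 lies in [-2, 5]  OK
[6] h + d = 5 + 11 = 16; 16 ≤ 19  OK
[7] h + b = 5 + 4 = 9; 9 ≥ 6  OK
[8] d + f = 11 + 18 = 29; 29 < 32  OK
[9] min(11, 1, 1) = 1  OK
[10] max(1, 18) = 18, not 20  FAIL
[11] b = 4 > 3, so we need a ≤ 18; a = 15 ≤ 18  OK
[12] a * d = 15 * 11 = 165, not 162  FAIL

The assignment fails constraints 10 and 12.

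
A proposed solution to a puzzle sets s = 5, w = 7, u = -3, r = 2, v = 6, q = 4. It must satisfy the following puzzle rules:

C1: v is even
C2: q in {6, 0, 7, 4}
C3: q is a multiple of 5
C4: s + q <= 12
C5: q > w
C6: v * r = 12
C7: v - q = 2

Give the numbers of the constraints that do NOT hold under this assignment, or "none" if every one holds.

C1: v = 6 is even — holds.
C2: q = 4 is in {6, 0, 7, 4} — holds.
C3: 4 = 5*0 + 4, so 5 does not divide 4 — fails.
C4: s + q = 5 + 4 = 9; 9 ≤ 12 — holds.
C5: q = 4, w = 7; 4 ≤ 7 (want >) — fails.
C6: v * r = 6 * 2 = 12 — holds.
C7: v - q = 6 - 4 = 2 — holds.

The assignment fails constraints 3 and 5.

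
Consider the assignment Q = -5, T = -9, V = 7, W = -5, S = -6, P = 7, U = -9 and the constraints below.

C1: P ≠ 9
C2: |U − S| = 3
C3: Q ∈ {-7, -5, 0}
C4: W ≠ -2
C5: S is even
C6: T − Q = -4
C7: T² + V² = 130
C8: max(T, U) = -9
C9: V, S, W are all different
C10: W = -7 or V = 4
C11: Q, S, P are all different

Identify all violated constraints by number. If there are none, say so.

The assignment fails constraint 10.

C1: P = 7, and 7 ≠ 9 — OK.
C2: |-9 − (-6)| = 3 — OK.
C3: Q = -5 is in {-7, -5, 0} — OK.
C4: W = -5, and -5 ≠ -2 — OK.
C5: S = -6 is even — OK.
C6: T − Q = -9 − (-5) = -4 — OK.
C7: T² + V² = (-9)² + 7² = 81 + 49 = 130 — OK.
C8: max(-9, -9) = -9 — OK.
C9: values 7, -6, -5 are pairwise distinct — OK.
C10: W = -5 ≠ -7 and V = 7 ≠ 4; both disjuncts false — violated.
C11: values -5, -6, 7 are pairwise distinct — OK.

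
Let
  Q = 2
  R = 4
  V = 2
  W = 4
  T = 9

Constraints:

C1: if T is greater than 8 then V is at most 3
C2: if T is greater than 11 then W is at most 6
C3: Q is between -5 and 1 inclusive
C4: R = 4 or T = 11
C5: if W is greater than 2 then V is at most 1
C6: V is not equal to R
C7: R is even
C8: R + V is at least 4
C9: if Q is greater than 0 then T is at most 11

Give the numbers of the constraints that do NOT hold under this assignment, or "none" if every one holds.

C1: T = 9 > 8, so we need V ≤ 3; V = 2 ≤ 3 — holds.
C2: T = 9, not > 11; antecedent false, conditional vacuously true — holds.
C3: Q = 2 is outside [-5, 1] — fails.
C4: R = 4 = 4 (first disjunct) — holds.
C5: W = 4 > 2, so we need V ≤ 1; but V = 2 > 1 — fails.
C6: V = 2, R = 4; distinct — holds.
C7: R = 4 is even — holds.
C8: R + V = 4 + 2 = 6; 6 ≥ 4 — holds.
C9: Q = 2 > 0, so we need T ≤ 11; T = 9 ≤ 11 — holds.

Constraints 3 and 5 do not hold.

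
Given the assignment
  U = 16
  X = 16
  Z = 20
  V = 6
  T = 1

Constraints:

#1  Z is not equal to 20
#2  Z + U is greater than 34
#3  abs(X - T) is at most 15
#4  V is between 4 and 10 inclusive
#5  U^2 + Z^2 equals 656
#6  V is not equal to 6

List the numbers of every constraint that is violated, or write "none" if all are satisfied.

Constraints 1, 6 do not hold.

#1 Z = 20, but 20 is required to differ  ✘
#2 Z + U = 20 + 16 = 36; 36 > 34  ✔
#3 abs(16 - 1) = 15; 15 ≤ 15  ✔
#4 V = 6 lies in [4, 10]  ✔
#5 U^2 + Z^2 = 16^2 + 20^2 = 256 + 400 = 656  ✔
#6 V = 6, but 6 is required to differ  ✘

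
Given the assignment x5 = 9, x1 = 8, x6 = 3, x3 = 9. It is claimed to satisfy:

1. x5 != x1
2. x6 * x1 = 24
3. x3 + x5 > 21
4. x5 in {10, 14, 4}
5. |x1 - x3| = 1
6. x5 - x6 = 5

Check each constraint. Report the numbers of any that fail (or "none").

1. x5 = 9, x1 = 8; distinct — satisfied.
2. x6 * x1 = 3 * 8 = 24 — satisfied.
3. x3 + x5 = 9 + 9 = 18; 18 ≤ 21, bound 21 not met — violated.
4. x5 = 9 is not in {10, 14, 4} — violated.
5. |8 - 9| = 1 — satisfied.
6. x5 - x6 = 9 - 3 = 6, not 5 — violated.

No — constraints 3, 4, 6 are not satisfied.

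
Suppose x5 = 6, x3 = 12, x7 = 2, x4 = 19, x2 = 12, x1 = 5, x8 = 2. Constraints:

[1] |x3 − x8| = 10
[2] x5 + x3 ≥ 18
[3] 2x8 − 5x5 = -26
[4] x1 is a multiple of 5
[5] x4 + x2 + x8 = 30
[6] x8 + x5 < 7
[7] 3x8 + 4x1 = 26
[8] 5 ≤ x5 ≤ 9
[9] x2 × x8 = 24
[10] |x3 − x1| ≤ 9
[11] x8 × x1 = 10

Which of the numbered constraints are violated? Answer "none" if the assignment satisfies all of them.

[1] |12 − 2| = 10  true
[2] x5 + x3 = 6 + 12 = 18; 18 ≥ 18  true
[3] 2x8 − 5x5 = 2(2) − 5(6) = -26  true
[4] 5 / 5 = 1, so 5 divides 5  true
[5] x4 + x2 + x8 = 19 + 12 + 2 = 33, not 30  false
[6] x8 + x5 = 2 + 6 = 8; 8 ≥ 7, bound 7 not met  false
[7] 3x8 + 4x1 = 3(2) + 4(5) = 26  true
[8] x5 = 6 lies in [5, 9]  true
[9] x2 × x8 = 12 × 2 = 24  true
[10] |12 − 5| = 7; 7 ≤ 9  true
[11] x8 × x1 = 2 × 5 = 10  true

No — constraints 5, 6 are not satisfied.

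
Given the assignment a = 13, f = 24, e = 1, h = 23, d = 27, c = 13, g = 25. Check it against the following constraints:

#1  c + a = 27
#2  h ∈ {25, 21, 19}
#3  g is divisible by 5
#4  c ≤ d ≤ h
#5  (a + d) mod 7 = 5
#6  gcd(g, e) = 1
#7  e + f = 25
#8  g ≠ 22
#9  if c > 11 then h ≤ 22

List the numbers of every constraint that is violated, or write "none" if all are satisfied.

#1 c + a = 13 + 13 = 26, not 27  ✗
#2 h = 23 is not in {25, 21, 19}  ✗
#3 25 / 5 = 5, so 5 divides 25  ✓
#4 values 13, 27, 23; d = 27 is not ≤ h = 23  ✗
#5 a + d = 40; 40 mod 7 = 5  ✓
#6 gcd(25, 1) = 1  ✓
#7 e + f = 1 + 24 = 25  ✓
#8 g = 25, and 25 ≠ 22  ✓
#9 c = 13 > 11, so we need h ≤ 22; but h = 23 > 22  ✗

No — constraints 1, 2, 4, and 9 are not satisfied.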